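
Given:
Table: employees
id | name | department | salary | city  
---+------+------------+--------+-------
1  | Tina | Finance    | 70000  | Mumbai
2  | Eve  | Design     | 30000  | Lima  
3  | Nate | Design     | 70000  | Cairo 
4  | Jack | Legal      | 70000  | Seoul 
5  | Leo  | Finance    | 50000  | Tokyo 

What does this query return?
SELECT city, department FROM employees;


Projecting columns: city, department

5 rows:
Mumbai, Finance
Lima, Design
Cairo, Design
Seoul, Legal
Tokyo, Finance


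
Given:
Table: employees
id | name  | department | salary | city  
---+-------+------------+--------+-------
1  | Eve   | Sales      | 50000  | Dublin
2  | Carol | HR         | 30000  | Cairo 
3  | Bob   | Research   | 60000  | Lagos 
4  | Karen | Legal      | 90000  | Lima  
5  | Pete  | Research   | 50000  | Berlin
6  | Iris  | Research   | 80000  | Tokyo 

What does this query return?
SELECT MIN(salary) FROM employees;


Salaries: 50000, 30000, 60000, 90000, 50000, 80000
MIN = 30000

30000


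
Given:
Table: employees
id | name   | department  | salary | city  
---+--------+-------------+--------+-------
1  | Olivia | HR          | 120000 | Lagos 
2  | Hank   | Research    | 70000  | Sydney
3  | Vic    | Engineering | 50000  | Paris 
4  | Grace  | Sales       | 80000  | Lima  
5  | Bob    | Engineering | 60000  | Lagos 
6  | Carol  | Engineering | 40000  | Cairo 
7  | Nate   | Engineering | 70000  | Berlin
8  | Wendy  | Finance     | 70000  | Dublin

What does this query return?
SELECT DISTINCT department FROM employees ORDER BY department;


All 'department' values (row order): HR, Research, Engineering, Sales, Engineering, Engineering, Engineering, Finance
Removing duplicates leaves 5 unique value(s).

5 values:
Engineering
Finance
HR
Research
Sales


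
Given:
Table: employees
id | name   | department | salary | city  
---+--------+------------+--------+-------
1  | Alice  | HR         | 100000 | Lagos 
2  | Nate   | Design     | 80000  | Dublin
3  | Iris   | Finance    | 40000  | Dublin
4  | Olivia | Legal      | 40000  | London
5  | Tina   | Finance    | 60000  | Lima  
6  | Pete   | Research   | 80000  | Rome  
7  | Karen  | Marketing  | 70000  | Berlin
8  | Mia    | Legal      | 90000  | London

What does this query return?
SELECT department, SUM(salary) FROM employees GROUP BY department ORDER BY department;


Summing salary within each department:
  Design: 80000 = 80000
  Finance: 40000 + 60000 = 100000
  HR: 100000 = 100000
  Legal: 40000 + 90000 = 130000
  Marketing: 70000 = 70000
  Research: 80000 = 80000


6 groups:
Design, 80000
Finance, 100000
HR, 100000
Legal, 130000
Marketing, 70000
Research, 80000


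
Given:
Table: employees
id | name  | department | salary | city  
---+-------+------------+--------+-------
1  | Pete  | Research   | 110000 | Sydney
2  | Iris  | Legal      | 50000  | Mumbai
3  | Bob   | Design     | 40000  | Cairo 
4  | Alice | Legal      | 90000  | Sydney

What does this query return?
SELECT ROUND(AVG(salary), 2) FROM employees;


SUM(salary) = 290000
COUNT = 4
ROUND(AVG, 2) = ROUND(290000 / 4, 2) = 72500.0

72500.0


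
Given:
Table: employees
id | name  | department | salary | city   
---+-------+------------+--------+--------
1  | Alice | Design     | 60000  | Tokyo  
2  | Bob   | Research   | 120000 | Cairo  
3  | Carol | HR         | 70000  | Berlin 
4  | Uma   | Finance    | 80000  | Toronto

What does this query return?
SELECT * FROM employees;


SELECT * returns all 4 rows with all columns

4 rows:
1, Alice, Design, 60000, Tokyo
2, Bob, Research, 120000, Cairo
3, Carol, HR, 70000, Berlin
4, Uma, Finance, 80000, Toronto


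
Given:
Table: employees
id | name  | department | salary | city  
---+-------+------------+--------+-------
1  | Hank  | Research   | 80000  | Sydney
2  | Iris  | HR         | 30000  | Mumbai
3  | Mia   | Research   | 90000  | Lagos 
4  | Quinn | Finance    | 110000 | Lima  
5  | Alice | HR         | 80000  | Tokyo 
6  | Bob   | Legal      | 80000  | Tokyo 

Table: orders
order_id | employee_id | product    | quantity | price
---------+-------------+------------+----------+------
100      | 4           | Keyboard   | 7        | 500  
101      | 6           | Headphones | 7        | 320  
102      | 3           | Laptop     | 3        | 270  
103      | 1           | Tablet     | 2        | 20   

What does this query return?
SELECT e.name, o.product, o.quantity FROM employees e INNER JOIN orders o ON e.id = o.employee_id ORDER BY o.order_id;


Joining employees.id = orders.employee_id:
  employee Quinn (id=4) -> order Keyboard
  employee Bob (id=6) -> order Headphones
  employee Mia (id=3) -> order Laptop
  employee Hank (id=1) -> order Tablet


4 rows:
Quinn, Keyboard, 7
Bob, Headphones, 7
Mia, Laptop, 3
Hank, Tablet, 2


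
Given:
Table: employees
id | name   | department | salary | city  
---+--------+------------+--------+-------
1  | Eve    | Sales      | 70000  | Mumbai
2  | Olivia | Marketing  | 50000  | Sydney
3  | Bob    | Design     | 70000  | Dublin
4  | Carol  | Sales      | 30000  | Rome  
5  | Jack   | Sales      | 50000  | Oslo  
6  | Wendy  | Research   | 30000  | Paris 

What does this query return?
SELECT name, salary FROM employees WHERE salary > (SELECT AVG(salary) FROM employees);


Subquery: AVG(salary) = 50000.0
Filtering: salary > 50000.0
  Eve (70000) -> MATCH
  Bob (70000) -> MATCH


2 rows:
Eve, 70000
Bob, 70000


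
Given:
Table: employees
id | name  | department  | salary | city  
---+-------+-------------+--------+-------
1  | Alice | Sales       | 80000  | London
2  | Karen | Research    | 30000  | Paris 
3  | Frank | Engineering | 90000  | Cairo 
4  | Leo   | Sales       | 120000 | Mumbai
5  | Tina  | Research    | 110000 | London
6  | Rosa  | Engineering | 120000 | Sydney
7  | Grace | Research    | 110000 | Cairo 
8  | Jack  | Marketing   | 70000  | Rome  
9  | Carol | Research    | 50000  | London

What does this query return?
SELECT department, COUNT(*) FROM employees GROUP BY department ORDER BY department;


Assigning each row to its department group:
  Alice -> Sales
  Karen -> Research
  Frank -> Engineering
  Leo -> Sales
  Tina -> Research
  Rosa -> Engineering
  Grace -> Research
  Jack -> Marketing
  Carol -> Research


4 groups:
Engineering, 2
Marketing, 1
Research, 4
Sales, 2


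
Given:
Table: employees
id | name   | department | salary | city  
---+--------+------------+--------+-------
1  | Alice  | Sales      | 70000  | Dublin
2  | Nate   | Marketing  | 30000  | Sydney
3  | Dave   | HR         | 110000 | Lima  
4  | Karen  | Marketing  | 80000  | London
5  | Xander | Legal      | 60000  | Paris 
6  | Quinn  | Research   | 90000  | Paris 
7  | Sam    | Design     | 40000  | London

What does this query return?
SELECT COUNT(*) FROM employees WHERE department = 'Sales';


Counting rows where department = 'Sales'
  Alice -> MATCH


1


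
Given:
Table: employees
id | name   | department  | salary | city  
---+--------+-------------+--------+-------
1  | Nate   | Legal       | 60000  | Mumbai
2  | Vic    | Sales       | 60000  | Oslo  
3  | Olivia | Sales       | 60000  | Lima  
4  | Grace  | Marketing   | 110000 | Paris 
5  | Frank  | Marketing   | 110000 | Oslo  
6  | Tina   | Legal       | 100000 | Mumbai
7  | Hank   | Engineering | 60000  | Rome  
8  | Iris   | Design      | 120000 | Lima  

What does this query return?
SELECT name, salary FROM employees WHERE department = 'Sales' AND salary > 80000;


Filtering: department = 'Sales' AND salary > 80000
Matching: 0 rows

Empty result set (0 rows)


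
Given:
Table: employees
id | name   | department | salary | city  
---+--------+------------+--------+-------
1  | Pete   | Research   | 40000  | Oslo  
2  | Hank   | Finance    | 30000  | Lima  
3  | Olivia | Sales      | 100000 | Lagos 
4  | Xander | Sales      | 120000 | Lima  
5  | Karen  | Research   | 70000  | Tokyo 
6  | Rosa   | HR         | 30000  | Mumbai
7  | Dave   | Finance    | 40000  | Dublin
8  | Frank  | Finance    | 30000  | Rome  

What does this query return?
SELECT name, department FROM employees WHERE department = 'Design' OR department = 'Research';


Filtering: department = 'Design' OR 'Research'
Matching: 2 rows

2 rows:
Pete, Research
Karen, Research


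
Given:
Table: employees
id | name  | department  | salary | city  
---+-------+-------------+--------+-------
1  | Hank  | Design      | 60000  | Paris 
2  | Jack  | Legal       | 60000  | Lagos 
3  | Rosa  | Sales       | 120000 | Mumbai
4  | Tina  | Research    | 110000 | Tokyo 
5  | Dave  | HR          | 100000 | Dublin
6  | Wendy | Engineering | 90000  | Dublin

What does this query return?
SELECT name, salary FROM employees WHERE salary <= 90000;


Filtering: salary <= 90000
Matching: 3 rows

3 rows:
Hank, 60000
Jack, 60000
Wendy, 90000


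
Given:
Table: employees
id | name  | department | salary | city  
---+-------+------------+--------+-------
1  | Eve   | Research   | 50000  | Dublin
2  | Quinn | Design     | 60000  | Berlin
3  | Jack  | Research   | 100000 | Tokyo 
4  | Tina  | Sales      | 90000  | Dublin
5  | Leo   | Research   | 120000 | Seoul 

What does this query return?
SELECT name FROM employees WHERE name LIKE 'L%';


LIKE 'L%' matches names starting with 'L'
Matching: 1

1 rows:
Leo


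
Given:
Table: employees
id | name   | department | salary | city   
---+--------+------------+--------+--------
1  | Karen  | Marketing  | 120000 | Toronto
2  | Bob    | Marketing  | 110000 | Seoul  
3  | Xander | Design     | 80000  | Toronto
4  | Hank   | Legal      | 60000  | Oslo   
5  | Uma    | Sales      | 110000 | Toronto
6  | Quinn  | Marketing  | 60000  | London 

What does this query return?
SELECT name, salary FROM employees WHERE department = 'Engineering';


Filtering: department = 'Engineering'
Matching rows: 0

Empty result set (0 rows)


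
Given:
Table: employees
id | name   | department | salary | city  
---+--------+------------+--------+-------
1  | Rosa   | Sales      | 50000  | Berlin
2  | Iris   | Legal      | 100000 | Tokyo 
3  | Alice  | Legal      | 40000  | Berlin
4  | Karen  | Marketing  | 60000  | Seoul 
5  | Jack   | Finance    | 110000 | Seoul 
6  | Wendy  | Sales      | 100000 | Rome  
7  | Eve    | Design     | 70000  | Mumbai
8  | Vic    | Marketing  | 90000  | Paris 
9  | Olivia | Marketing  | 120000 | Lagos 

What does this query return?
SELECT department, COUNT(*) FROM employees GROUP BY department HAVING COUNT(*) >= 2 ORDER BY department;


Groups with count >= 2:
  Legal: 2 -> PASS
  Marketing: 3 -> PASS
  Sales: 2 -> PASS
  Design: 1 -> filtered out
  Finance: 1 -> filtered out


3 groups:
Legal, 2
Marketing, 3
Sales, 2


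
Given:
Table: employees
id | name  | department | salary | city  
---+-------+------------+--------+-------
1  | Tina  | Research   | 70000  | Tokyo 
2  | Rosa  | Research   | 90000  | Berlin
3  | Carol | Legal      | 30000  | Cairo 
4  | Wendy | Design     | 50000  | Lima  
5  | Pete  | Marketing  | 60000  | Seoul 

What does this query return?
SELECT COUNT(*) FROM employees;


COUNT(*) counts all rows

5


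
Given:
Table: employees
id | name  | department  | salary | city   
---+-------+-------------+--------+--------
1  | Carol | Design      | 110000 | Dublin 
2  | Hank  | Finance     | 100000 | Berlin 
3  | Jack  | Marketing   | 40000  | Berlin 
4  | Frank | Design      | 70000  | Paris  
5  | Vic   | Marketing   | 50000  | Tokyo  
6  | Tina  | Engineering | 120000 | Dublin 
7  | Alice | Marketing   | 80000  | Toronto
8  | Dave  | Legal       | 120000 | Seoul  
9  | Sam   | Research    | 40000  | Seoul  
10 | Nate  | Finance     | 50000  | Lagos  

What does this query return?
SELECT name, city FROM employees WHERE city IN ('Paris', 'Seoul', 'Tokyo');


Filtering: city IN ('Paris', 'Seoul', 'Tokyo')
Matching: 4 rows

4 rows:
Frank, Paris
Vic, Tokyo
Dave, Seoul
Sam, Seoul


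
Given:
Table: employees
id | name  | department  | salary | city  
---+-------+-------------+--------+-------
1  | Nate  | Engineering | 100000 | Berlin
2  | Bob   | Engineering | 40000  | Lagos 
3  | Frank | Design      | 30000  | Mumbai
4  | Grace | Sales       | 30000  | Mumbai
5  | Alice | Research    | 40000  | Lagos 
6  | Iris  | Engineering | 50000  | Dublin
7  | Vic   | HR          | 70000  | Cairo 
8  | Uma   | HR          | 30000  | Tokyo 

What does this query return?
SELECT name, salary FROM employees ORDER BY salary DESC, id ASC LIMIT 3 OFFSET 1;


Sort by salary DESC (id ASC tiebreak), then skip 1 and take 3
Rows 2 through 4

3 rows:
Vic, 70000
Iris, 50000
Bob, 40000


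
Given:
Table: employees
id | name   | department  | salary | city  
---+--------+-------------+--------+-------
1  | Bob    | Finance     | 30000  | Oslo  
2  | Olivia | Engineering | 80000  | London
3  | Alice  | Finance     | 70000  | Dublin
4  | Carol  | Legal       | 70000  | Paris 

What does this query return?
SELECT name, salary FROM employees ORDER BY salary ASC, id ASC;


Sorting by salary ASC, then id ASC for ties

4 rows:
Bob, 30000
Alice, 70000
Carol, 70000
Olivia, 80000


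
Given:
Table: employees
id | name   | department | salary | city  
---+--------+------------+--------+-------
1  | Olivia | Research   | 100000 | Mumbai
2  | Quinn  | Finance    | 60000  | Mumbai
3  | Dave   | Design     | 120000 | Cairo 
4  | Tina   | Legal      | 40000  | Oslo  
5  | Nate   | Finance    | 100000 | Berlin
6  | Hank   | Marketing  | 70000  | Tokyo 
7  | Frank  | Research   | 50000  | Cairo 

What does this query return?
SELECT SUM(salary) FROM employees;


SUM(salary) = 100000 + 60000 + 120000 + 40000 + 100000 + 70000 + 50000 = 540000

540000


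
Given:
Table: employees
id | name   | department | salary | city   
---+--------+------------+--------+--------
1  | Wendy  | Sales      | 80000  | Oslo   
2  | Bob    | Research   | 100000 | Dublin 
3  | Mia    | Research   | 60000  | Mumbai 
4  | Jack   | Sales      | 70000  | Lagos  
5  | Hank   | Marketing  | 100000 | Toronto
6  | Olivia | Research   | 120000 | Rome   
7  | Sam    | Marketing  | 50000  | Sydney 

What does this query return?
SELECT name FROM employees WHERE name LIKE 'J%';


LIKE 'J%' matches names starting with 'J'
Matching: 1

1 rows:
Jack


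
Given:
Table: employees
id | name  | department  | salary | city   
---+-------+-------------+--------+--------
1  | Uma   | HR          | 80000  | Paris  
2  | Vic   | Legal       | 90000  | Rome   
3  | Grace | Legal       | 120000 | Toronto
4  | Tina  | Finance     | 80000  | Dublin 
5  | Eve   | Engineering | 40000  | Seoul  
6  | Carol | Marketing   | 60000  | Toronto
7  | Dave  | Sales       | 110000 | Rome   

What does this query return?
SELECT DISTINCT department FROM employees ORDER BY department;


All 'department' values (row order): HR, Legal, Legal, Finance, Engineering, Marketing, Sales
Removing duplicates leaves 6 unique value(s).

6 values:
Engineering
Finance
HR
Legal
Marketing
Sales


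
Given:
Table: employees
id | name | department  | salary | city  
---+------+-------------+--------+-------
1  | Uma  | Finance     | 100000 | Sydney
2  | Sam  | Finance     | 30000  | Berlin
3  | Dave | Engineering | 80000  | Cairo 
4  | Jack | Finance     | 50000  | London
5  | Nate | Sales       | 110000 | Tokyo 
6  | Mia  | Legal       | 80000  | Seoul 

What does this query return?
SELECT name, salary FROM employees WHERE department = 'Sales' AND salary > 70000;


Filtering: department = 'Sales' AND salary > 70000
Matching: 1 rows

1 rows:
Nate, 110000


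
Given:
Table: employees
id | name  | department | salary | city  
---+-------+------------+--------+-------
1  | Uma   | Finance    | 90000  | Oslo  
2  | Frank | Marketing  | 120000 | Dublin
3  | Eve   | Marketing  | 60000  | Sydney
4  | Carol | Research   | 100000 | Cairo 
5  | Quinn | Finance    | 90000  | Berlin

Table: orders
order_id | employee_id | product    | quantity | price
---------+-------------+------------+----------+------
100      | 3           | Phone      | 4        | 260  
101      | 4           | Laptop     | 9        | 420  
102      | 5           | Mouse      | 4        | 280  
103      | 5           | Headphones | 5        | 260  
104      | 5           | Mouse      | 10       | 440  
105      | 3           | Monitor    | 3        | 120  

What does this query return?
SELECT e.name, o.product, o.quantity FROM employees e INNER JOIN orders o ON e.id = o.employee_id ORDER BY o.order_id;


Joining employees.id = orders.employee_id:
  employee Eve (id=3) -> order Phone
  employee Carol (id=4) -> order Laptop
  employee Quinn (id=5) -> order Mouse
  employee Quinn (id=5) -> order Headphones
  employee Quinn (id=5) -> order Mouse
  employee Eve (id=3) -> order Monitor


6 rows:
Eve, Phone, 4
Carol, Laptop, 9
Quinn, Mouse, 4
Quinn, Headphones, 5
Quinn, Mouse, 10
Eve, Monitor, 3


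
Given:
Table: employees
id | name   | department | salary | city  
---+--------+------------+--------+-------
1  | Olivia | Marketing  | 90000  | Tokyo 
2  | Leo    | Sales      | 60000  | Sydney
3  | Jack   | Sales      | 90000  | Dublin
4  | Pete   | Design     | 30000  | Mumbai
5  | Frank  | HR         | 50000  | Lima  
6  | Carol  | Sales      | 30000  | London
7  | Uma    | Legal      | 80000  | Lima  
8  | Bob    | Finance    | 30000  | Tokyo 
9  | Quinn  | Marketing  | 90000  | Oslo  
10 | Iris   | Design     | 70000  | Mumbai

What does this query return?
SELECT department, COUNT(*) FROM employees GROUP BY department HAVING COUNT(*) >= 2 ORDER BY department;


Groups with count >= 2:
  Design: 2 -> PASS
  Marketing: 2 -> PASS
  Sales: 3 -> PASS
  Finance: 1 -> filtered out
  HR: 1 -> filtered out
  Legal: 1 -> filtered out


3 groups:
Design, 2
Marketing, 2
Sales, 3


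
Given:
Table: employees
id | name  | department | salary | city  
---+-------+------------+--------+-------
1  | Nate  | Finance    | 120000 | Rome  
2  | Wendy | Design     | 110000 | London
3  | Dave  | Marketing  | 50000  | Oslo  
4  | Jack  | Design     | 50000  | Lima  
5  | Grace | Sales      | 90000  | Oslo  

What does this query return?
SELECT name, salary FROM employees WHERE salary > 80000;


Filtering: salary > 80000
Matching: 3 rows

3 rows:
Nate, 120000
Wendy, 110000
Grace, 90000


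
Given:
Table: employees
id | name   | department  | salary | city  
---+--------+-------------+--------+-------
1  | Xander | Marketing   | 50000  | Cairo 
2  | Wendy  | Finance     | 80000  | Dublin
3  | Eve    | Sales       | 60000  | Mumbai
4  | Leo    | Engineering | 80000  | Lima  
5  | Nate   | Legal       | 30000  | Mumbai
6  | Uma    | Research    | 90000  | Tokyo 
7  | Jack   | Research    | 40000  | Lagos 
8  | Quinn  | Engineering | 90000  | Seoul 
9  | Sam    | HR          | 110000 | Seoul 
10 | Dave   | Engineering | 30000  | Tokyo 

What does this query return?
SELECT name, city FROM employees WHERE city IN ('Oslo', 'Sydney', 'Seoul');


Filtering: city IN ('Oslo', 'Sydney', 'Seoul')
Matching: 2 rows

2 rows:
Quinn, Seoul
Sam, Seoul


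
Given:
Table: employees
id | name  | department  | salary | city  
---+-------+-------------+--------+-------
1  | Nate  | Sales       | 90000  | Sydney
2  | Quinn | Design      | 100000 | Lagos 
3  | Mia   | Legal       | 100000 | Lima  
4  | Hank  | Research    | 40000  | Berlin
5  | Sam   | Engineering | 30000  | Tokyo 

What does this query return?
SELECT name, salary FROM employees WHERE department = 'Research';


Filtering: department = 'Research'
Matching rows: 1

1 rows:
Hank, 40000


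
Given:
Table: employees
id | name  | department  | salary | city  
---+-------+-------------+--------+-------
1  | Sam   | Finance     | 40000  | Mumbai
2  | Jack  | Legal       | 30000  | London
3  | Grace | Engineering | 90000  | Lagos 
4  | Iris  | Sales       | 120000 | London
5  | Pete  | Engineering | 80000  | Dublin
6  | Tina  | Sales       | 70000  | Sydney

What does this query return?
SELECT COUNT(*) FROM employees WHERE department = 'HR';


Counting rows where department = 'HR'


0


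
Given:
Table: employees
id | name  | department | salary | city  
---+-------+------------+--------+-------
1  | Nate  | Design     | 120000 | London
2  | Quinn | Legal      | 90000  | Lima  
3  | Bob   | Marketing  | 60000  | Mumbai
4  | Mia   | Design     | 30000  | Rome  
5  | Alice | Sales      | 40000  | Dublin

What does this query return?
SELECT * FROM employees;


SELECT * returns all 5 rows with all columns

5 rows:
1, Nate, Design, 120000, London
2, Quinn, Legal, 90000, Lima
3, Bob, Marketing, 60000, Mumbai
4, Mia, Design, 30000, Rome
5, Alice, Sales, 40000, Dublin


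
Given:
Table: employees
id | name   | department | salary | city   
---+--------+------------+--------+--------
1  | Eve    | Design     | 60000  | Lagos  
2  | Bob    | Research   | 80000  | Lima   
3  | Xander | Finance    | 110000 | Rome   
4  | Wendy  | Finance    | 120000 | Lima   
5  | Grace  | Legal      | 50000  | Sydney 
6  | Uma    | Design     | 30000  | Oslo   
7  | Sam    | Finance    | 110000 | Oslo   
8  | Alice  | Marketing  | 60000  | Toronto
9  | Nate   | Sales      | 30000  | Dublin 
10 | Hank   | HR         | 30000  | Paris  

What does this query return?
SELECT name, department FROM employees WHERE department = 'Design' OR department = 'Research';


Filtering: department = 'Design' OR 'Research'
Matching: 3 rows

3 rows:
Eve, Design
Bob, Research
Uma, Design


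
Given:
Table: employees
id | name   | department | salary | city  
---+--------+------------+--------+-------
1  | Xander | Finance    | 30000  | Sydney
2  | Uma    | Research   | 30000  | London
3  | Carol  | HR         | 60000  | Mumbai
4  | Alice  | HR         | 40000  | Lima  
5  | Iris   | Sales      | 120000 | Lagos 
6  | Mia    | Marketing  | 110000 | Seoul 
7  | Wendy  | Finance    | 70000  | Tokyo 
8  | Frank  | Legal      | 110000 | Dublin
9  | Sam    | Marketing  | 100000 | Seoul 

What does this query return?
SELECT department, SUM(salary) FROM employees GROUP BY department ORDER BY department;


Summing salary within each department:
  Finance: 30000 + 70000 = 100000
  HR: 60000 + 40000 = 100000
  Legal: 110000 = 110000
  Marketing: 110000 + 100000 = 210000
  Research: 30000 = 30000
  Sales: 120000 = 120000


6 groups:
Finance, 100000
HR, 100000
Legal, 110000
Marketing, 210000
Research, 30000
Sales, 120000


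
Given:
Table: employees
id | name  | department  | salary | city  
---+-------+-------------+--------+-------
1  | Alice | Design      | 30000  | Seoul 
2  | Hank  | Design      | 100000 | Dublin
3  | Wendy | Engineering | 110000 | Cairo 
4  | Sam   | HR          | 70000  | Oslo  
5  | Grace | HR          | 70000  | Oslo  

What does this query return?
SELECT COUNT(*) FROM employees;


COUNT(*) counts all rows

5


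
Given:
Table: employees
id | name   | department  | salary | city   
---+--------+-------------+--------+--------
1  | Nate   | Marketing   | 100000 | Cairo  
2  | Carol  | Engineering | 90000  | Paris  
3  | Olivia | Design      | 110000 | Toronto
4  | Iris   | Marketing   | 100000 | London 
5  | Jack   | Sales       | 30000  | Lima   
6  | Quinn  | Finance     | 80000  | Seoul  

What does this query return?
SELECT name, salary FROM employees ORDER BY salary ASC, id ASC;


Sorting by salary ASC, then id ASC for ties

6 rows:
Jack, 30000
Quinn, 80000
Carol, 90000
Nate, 100000
Iris, 100000
Olivia, 110000


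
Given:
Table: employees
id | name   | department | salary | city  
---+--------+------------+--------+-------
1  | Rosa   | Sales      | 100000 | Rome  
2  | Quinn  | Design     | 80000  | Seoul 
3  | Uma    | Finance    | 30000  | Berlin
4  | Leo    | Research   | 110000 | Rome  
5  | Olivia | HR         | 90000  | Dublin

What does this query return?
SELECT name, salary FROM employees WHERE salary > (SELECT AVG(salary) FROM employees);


Subquery: AVG(salary) = 82000.0
Filtering: salary > 82000.0
  Rosa (100000) -> MATCH
  Leo (110000) -> MATCH
  Olivia (90000) -> MATCH


3 rows:
Rosa, 100000
Leo, 110000
Olivia, 90000


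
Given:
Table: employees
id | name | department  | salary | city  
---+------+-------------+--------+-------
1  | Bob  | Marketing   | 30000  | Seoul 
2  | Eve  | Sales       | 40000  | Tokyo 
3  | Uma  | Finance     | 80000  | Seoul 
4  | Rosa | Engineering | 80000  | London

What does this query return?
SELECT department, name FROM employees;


Projecting columns: department, name

4 rows:
Marketing, Bob
Sales, Eve
Finance, Uma
Engineering, Rosa


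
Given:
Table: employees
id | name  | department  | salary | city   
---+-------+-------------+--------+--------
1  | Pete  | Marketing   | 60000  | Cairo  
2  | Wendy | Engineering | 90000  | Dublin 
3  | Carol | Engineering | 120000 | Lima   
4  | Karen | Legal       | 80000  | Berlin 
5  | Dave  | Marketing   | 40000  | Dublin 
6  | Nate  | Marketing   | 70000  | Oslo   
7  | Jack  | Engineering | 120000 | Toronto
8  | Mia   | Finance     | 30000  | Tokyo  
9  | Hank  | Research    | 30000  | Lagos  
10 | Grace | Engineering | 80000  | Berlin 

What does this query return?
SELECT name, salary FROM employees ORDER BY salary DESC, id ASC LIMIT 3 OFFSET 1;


Sort by salary DESC (id ASC tiebreak), then skip 1 and take 3
Rows 2 through 4

3 rows:
Jack, 120000
Wendy, 90000
Karen, 80000


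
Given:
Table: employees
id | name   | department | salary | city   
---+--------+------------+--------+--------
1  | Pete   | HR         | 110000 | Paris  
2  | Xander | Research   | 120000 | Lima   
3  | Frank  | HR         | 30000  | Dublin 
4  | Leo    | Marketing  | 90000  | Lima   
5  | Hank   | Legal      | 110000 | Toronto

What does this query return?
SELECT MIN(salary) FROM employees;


Salaries: 110000, 120000, 30000, 90000, 110000
MIN = 30000

30000


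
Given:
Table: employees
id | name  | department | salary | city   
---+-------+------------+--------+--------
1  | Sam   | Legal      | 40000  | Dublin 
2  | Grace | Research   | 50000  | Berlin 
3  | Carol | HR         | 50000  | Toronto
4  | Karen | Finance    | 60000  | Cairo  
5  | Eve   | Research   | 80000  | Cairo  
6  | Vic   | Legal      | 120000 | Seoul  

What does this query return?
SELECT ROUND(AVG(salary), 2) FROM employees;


SUM(salary) = 400000
COUNT = 6
ROUND(AVG, 2) = ROUND(400000 / 6, 2) = 66666.67

66666.67


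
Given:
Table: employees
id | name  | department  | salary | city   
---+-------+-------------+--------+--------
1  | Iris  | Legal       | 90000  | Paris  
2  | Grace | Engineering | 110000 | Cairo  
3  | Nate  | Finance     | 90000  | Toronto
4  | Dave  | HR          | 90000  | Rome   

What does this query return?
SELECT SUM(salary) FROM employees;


SUM(salary) = 90000 + 110000 + 90000 + 90000 = 380000

380000


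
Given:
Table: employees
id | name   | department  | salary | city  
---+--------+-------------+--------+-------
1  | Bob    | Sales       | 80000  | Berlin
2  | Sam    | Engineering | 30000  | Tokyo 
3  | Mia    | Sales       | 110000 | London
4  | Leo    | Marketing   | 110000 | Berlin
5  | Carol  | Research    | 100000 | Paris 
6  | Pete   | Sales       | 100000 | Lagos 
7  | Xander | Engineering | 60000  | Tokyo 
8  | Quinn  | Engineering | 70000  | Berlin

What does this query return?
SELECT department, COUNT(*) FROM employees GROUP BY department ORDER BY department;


Assigning each row to its department group:
  Bob -> Sales
  Sam -> Engineering
  Mia -> Sales
  Leo -> Marketing
  Carol -> Research
  Pete -> Sales
  Xander -> Engineering
  Quinn -> Engineering


4 groups:
Engineering, 3
Marketing, 1
Research, 1
Sales, 3


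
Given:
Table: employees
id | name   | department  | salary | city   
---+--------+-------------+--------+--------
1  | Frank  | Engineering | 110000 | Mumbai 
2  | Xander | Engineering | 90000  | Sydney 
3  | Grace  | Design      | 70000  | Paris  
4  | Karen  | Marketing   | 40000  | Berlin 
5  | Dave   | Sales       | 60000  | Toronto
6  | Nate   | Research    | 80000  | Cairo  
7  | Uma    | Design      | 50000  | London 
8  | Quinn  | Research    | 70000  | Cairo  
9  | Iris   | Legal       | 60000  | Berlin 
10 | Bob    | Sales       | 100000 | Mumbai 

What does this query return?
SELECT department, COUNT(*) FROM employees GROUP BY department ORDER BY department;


Assigning each row to its department group:
  Frank -> Engineering
  Xander -> Engineering
  Grace -> Design
  Karen -> Marketing
  Dave -> Sales
  Nate -> Research
  Uma -> Design
  Quinn -> Research
  Iris -> Legal
  Bob -> Sales


6 groups:
Design, 2
Engineering, 2
Legal, 1
Marketing, 1
Research, 2
Sales, 2


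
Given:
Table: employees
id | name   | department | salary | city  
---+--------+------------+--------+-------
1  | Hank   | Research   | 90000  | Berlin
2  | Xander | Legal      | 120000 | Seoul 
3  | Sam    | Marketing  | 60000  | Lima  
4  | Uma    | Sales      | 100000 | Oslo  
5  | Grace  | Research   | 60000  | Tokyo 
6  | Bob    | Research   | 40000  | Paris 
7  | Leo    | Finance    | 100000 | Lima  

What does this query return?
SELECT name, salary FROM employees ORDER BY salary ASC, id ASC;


Sorting by salary ASC, then id ASC for ties

7 rows:
Bob, 40000
Sam, 60000
Grace, 60000
Hank, 90000
Uma, 100000
Leo, 100000
Xander, 120000


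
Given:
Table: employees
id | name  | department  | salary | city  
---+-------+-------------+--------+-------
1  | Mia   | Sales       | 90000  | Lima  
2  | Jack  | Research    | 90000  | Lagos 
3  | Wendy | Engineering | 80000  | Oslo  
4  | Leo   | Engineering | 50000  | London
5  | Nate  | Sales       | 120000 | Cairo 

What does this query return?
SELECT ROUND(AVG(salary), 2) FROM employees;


SUM(salary) = 430000
COUNT = 5
ROUND(AVG, 2) = ROUND(430000 / 5, 2) = 86000.0

86000.0


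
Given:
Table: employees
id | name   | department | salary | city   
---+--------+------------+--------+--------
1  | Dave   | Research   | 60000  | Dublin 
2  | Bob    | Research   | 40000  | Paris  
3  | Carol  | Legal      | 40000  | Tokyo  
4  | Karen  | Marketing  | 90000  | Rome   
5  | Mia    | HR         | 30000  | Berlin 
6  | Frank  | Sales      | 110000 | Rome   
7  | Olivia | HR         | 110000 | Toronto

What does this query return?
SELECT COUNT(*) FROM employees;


COUNT(*) counts all rows

7


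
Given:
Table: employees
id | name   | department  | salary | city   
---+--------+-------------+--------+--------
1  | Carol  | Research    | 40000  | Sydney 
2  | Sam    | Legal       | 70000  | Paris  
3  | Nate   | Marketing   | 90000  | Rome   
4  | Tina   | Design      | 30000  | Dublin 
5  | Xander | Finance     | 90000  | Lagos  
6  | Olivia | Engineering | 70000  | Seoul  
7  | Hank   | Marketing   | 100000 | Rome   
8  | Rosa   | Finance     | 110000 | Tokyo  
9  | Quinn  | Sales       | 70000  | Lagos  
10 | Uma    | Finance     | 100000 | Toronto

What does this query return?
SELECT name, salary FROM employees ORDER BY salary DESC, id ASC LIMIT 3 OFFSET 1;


Sort by salary DESC (id ASC tiebreak), then skip 1 and take 3
Rows 2 through 4

3 rows:
Hank, 100000
Uma, 100000
Nate, 90000


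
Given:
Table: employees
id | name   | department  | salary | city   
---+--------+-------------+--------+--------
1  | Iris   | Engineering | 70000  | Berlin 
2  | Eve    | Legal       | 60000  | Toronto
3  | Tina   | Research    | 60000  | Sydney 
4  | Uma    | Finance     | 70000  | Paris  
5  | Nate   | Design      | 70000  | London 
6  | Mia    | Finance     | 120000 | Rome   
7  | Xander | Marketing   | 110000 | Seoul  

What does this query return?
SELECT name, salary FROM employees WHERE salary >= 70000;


Filtering: salary >= 70000
Matching: 5 rows

5 rows:
Iris, 70000
Uma, 70000
Nate, 70000
Mia, 120000
Xander, 110000


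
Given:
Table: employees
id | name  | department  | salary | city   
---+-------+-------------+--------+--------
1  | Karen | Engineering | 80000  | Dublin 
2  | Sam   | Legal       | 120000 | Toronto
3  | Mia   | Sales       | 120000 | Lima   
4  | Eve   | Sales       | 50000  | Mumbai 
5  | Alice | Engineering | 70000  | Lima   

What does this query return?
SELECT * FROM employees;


SELECT * returns all 5 rows with all columns

5 rows:
1, Karen, Engineering, 80000, Dublin
2, Sam, Legal, 120000, Toronto
3, Mia, Sales, 120000, Lima
4, Eve, Sales, 50000, Mumbai
5, Alice, Engineering, 70000, Lima


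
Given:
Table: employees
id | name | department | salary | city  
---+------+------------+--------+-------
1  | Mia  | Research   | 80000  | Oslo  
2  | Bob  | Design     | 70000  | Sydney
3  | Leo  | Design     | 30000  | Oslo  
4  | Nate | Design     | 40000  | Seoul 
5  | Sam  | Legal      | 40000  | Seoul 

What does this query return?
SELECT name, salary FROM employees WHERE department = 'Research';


Filtering: department = 'Research'
Matching rows: 1

1 rows:
Mia, 80000


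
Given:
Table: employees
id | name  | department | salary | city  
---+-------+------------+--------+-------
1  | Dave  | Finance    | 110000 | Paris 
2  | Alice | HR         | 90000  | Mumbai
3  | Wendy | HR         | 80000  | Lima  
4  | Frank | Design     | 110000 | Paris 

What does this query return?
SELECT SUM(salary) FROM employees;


SUM(salary) = 110000 + 90000 + 80000 + 110000 = 390000

390000


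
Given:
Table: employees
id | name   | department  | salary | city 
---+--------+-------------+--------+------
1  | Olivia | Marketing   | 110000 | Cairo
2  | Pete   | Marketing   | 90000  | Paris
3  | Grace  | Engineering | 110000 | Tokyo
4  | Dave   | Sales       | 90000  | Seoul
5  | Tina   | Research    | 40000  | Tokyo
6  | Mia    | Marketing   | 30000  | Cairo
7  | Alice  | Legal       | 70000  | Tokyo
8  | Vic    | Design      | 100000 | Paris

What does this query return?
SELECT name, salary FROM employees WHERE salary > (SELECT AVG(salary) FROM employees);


Subquery: AVG(salary) = 80000.0
Filtering: salary > 80000.0
  Olivia (110000) -> MATCH
  Pete (90000) -> MATCH
  Grace (110000) -> MATCH
  Dave (90000) -> MATCH
  Vic (100000) -> MATCH


5 rows:
Olivia, 110000
Pete, 90000
Grace, 110000
Dave, 90000
Vic, 100000


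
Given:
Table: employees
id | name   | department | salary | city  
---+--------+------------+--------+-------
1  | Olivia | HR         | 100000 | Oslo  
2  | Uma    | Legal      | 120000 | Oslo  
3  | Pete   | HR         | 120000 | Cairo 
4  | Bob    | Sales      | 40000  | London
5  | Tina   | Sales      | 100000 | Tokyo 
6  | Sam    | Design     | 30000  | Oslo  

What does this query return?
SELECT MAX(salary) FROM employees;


Salaries: 100000, 120000, 120000, 40000, 100000, 30000
MAX = 120000

120000


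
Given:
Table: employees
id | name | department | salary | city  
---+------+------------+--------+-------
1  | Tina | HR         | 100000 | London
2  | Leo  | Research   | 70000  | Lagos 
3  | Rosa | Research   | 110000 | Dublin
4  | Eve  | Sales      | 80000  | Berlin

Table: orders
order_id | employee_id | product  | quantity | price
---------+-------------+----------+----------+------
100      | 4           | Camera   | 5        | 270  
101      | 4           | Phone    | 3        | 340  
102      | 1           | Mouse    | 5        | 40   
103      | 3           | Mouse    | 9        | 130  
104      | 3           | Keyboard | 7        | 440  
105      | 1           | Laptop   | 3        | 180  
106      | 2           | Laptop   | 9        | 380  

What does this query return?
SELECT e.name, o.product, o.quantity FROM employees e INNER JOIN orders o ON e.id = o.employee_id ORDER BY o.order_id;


Joining employees.id = orders.employee_id:
  employee Eve (id=4) -> order Camera
  employee Eve (id=4) -> order Phone
  employee Tina (id=1) -> order Mouse
  employee Rosa (id=3) -> order Mouse
  employee Rosa (id=3) -> order Keyboard
  employee Tina (id=1) -> order Laptop
  employee Leo (id=2) -> order Laptop


7 rows:
Eve, Camera, 5
Eve, Phone, 3
Tina, Mouse, 5
Rosa, Mouse, 9
Rosa, Keyboard, 7
Tina, Laptop, 3
Leo, Laptop, 9


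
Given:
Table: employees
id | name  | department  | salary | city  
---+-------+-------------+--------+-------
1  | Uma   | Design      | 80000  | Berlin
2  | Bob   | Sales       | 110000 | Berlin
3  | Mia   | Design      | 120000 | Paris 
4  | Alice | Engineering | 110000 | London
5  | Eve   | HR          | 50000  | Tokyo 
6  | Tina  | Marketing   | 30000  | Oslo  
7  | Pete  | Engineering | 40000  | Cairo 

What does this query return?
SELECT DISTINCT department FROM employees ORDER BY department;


All 'department' values (row order): Design, Sales, Design, Engineering, HR, Marketing, Engineering
Removing duplicates leaves 5 unique value(s).

5 values:
Design
Engineering
HR
Marketing
Sales


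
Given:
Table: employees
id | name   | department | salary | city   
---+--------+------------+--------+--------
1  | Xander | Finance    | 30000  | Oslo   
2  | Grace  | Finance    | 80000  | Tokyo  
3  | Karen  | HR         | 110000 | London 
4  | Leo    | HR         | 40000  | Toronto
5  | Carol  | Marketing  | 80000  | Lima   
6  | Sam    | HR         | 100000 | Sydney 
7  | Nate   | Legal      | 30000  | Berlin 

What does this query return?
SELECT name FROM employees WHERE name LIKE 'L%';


LIKE 'L%' matches names starting with 'L'
Matching: 1

1 rows:
Leo


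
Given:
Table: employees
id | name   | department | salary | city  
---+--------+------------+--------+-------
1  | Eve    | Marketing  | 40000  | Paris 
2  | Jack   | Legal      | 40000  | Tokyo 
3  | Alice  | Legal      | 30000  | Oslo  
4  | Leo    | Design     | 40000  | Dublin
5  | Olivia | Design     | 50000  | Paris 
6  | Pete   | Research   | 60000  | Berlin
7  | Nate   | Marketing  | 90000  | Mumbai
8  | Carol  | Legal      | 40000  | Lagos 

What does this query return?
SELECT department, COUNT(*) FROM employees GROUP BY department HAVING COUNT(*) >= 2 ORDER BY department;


Groups with count >= 2:
  Design: 2 -> PASS
  Legal: 3 -> PASS
  Marketing: 2 -> PASS
  Research: 1 -> filtered out


3 groups:
Design, 2
Legal, 3
Marketing, 2


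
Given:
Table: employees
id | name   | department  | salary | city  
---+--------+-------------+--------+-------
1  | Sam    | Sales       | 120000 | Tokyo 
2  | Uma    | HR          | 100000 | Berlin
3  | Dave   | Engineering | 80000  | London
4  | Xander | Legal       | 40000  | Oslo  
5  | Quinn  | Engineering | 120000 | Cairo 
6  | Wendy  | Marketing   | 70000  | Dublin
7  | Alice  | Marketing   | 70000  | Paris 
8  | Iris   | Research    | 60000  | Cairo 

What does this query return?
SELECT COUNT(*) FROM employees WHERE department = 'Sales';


Counting rows where department = 'Sales'
  Sam -> MATCH


1


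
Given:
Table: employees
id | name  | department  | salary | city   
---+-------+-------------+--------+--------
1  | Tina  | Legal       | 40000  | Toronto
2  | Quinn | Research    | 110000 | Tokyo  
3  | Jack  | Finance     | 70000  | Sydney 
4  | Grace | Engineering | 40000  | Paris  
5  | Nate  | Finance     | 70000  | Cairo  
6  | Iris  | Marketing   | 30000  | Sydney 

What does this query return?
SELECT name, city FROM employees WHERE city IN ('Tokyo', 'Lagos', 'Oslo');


Filtering: city IN ('Tokyo', 'Lagos', 'Oslo')
Matching: 1 rows

1 rows:
Quinn, Tokyo


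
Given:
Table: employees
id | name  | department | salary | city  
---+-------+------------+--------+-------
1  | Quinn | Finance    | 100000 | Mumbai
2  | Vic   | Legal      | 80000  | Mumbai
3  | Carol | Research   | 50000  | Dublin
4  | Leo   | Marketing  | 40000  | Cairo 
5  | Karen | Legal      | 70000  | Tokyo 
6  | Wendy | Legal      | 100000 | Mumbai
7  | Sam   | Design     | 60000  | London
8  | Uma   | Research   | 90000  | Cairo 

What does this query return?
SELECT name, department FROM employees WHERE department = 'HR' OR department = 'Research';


Filtering: department = 'HR' OR 'Research'
Matching: 2 rows

2 rows:
Carol, Research
Uma, Research


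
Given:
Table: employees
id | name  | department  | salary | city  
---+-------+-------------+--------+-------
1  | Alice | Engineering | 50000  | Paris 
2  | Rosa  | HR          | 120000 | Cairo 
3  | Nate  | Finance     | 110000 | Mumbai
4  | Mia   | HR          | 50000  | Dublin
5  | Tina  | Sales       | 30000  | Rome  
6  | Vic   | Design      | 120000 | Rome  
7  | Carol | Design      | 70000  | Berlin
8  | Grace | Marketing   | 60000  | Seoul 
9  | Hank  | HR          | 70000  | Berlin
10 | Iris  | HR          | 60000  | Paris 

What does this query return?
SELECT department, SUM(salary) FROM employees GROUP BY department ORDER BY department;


Summing salary within each department:
  Design: 120000 + 70000 = 190000
  Engineering: 50000 = 50000
  Finance: 110000 = 110000
  HR: 120000 + 50000 + 70000 + 60000 = 300000
  Marketing: 60000 = 60000
  Sales: 30000 = 30000


6 groups:
Design, 190000
Engineering, 50000
Finance, 110000
HR, 300000
Marketing, 60000
Sales, 30000
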